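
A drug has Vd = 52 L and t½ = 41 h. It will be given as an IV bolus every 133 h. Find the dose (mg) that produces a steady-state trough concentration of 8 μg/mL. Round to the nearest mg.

3525 mg

τ/t½ = 133/41 ≈ 3.2439, so f = (1/2)^(133/41) ≈ 0.105557.
Cmin,ss = (D/Vd)·f/(1−f), so D = Cmin,ss·Vd·(1−f)/f.
D = 8 × 52 × (1−f)/f ≈ 8 × 52 × 8.47355 ≈ 3525.00 mg.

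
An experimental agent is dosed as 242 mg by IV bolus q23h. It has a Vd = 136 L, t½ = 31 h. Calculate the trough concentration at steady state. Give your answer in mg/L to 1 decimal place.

Over one 23-h interval, 23/31 ≈ 0.74194 half-lives elapse, leaving f ≈ 0.5979 of each dose.
Accumulation ratio R = 1/(1 − f) ≈ 1/0.4021 ≈ 2.4869.
Single-dose peak C₀ = D/Vd = 242/136 ≈ 1.779 mg/L.
Cmax,ss = C₀/(1 − f) ≈ 1.779/0.4021 ≈ 4.424 mg/L.
Steady-state trough Cmin,ss = Cmax,ss·f ≈ 4.424 × 0.5979 ≈ 2.645 mg/L.

2.6 mg/L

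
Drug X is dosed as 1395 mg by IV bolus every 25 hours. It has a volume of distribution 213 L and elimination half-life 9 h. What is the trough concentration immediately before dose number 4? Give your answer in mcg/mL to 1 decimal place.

1.1 mcg/mL

f = (1/2)^(τ/t½) = (1/2)^(25/9) ≈ 0.1458.
C₀ = D/Vd = 1395/213 ≈ 6.549 mcg/mL.
Before the 4th dose, 3 doses have been given. Superposition: Cmin = C₀·(f + f² + … + f^3).
≈ 6.549 × (0.1458 + 0.0213 + 0.0031) ≈ 6.549 × 0.1702 ≈ 1.115 mcg/mL.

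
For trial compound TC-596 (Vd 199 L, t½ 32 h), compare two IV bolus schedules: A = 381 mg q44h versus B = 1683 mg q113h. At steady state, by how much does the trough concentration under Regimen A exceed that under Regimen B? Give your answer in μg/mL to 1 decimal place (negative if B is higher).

0.4 μg/mL

Regimen A: f = (1/2)^(44/32) ≈ 0.3856; Cmin,ss = (381/199)·f/(1−f) ≈ 1.202 μg/mL.
Regimen B: f = (1/2)^(113/32) ≈ 0.0865; Cmin,ss = (1683/199)·f/(1−f) ≈ 0.801 μg/mL.
Difference ≈ 1.202 − 0.801 ≈ 0.401 μg/mL.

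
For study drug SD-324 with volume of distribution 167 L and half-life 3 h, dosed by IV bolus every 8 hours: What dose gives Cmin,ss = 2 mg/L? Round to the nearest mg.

1787 mg

τ/t½ = 8/3 ≈ 2.6667, so f = (1/2)^(8/3) ≈ 0.157490.
Cmin,ss = (D/Vd)·f/(1−f), so D = Cmin,ss·Vd·(1−f)/f.
D = 2 × 167 × (1−f)/f ≈ 2 × 167 × 5.34961 ≈ 1786.77 mg.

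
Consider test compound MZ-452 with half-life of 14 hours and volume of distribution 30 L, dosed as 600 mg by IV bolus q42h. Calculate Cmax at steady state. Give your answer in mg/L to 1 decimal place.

22.9 mg/L

The dosing interval is 3 half-lives, so f = 2^(−3) = 0.125.
Accumulation ratio R = 1/(1 − f) = 1/0.875 = 8/7.
Single-dose peak C₀ = D/Vd = 600/30 = 20 mg/L.
Steady-state peak Cmax,ss = C₀·R = 20 × 8/7 ≈ 22.857 mg/L.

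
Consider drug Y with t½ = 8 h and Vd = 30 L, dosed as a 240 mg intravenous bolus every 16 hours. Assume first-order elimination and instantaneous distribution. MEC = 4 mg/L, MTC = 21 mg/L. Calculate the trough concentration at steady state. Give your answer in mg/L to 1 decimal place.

τ = 16 h = 2 half-lives, so f = (1/2)^2 = 0.25.
Accumulation ratio R = 1/(1 − f) = 1/0.75 = 4/3.
Single-dose peak C₀ = D/Vd = 240/30 = 8 mg/L.
Steady-state peak Cmax,ss = C₀·R = 8 × 4/3 ≈ 10.667 mg/L.
Steady-state trough Cmin,ss = Cmax,ss·f ≈ 10.667 × 0.25 ≈ 2.667 mg/L.
Trough 2.7 mg/L vs MEC 4 mg/L: subtherapeutic.

2.7 mg/L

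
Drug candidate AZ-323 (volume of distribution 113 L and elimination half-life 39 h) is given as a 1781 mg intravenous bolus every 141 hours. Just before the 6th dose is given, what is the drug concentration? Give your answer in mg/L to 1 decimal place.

1.4 mg/L

f = (1/2)^(τ/t½) = (1/2)^(141/39) ≈ 0.0816.
C₀ = D/Vd = 1781/113 ≈ 15.761 mg/L.
Before the 6th dose, 5 doses have been given. Superposition: Cmin = C₀·(f + f² + … + f^5).
≈ 15.761 × (0.0816 + 0.0067 + 0.0005 + 0.0000 + 0.0000) ≈ 15.761 × 0.0888 ≈ 1.400 mg/L.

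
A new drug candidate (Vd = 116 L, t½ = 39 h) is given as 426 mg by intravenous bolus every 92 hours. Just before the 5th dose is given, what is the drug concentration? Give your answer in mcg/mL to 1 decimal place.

f = (1/2)^(τ/t½) = (1/2)^(92/39) ≈ 0.1949.
C₀ = D/Vd = 426/116 ≈ 3.672 mcg/mL.
Before the 5th dose, 4 doses have been given. Superposition: Cmin = C₀·(f + f² + … + f^4).
≈ 3.672 × (0.1949 + 0.0380 + 0.0074 + 0.0014) ≈ 3.672 × 0.2417 ≈ 0.888 mcg/mL.

0.9 mcg/mL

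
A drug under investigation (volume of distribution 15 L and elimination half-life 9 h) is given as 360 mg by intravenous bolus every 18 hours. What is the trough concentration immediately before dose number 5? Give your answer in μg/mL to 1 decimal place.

8.0 μg/mL

f = (1/2)^(τ/t½) = (1/2)^(18/9) ≈ 0.2500.
C₀ = D/Vd = 360/15 ≈ 24.000 μg/mL.
Before the 5th dose, 4 doses have been given. Superposition: Cmin = C₀·(f + f² + … + f^4).
≈ 24.000 × (0.2500 + 0.0625 + 0.0156 + 0.0039) ≈ 24.000 × 0.3320 ≈ 7.968 μg/mL.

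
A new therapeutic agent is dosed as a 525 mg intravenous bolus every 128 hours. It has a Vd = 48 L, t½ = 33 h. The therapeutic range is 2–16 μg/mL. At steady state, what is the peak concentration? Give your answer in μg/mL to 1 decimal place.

11.7 μg/mL

Over one 128-h interval, 128/33 ≈ 3.8788 half-lives elapse, leaving f ≈ 0.0680 of each dose.
At steady state, accumulation factor R = 1/(1 − e^(−kτ)) ≈ 1.0730.
Each bolus raises the concentration by D/Vd = 525/48 ≈ 10.938 μg/mL.
Steady-state peak Cmax,ss = C₀·R ≈ 10.938 × 1.0730 ≈ 11.736 μg/mL.
Peak 11.7 μg/mL vs MTC 16 μg/mL: below toxic threshold.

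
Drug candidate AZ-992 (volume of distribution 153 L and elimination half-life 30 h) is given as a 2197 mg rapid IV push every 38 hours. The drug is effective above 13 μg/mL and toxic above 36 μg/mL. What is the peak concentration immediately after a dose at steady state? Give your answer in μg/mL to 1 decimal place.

24.6 μg/mL

Over one 38-h interval, 38/30 ≈ 1.2667 half-lives elapse, leaving f ≈ 0.4156 of each dose.
At steady state, accumulation factor R = 1/(1 − e^(−kτ)) ≈ 1.7112.
Single-dose peak C₀ = D/Vd = 2197/153 ≈ 14.359 μg/mL.
Steady-state peak Cmax,ss = C₀·R ≈ 14.359 × 1.7112 ≈ 24.571 μg/mL.
Peak 24.6 μg/mL vs MTC 36 μg/mL: below toxic threshold.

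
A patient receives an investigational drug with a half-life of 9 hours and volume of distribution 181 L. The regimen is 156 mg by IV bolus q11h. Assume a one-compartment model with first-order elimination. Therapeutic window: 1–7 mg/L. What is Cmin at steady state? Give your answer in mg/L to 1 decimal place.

0.6 mg/L

τ/t½ = 11/9 ≈ 1.2222, so fraction remaining f = (1/2)^(11/9) ≈ 0.4286.
Single-dose peak C₀ = D/Vd = 156/181 ≈ 0.862 mg/L.
Steady-state trough Cmin,ss = C₀·f/(1−f) ≈ 0.862 × 0.4286/0.5714 ≈ 0.647 mg/L.
Trough 0.6 mg/L vs MEC 1 mg/L: subtherapeutic.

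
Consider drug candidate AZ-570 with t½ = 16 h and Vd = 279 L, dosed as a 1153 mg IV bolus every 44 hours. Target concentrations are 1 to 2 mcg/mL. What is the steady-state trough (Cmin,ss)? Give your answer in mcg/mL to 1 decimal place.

0.7 mcg/mL

Over one 44-h interval, 44/16 ≈ 2.75 half-lives elapse, leaving f ≈ 0.1487 of each dose.
At steady state, accumulation factor R = 1/(1 − e^(−kτ)) ≈ 1.1747.
Single-dose peak C₀ = D/Vd = 1153/279 ≈ 4.133 mcg/mL.
Cmax,ss = C₀/(1 − f) ≈ 4.133/0.8513 ≈ 4.855 mcg/mL.
One interval later, Cmin,ss = Cmax,ss·e^(−kτ) ≈ 4.855 × 0.1487 ≈ 0.722 mcg/mL.
Trough 0.7 mcg/mL vs MEC 1 mcg/mL: subtherapeutic.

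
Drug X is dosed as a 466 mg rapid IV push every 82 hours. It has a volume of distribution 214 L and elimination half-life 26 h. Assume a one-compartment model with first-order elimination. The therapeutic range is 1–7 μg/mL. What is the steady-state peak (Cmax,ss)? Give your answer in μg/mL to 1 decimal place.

τ/t½ = 82/26 ≈ 3.1538, so fraction remaining f = (1/2)^(82/26) ≈ 0.1124.
At steady state, accumulation factor R = 1/(1 − e^(−kτ)) ≈ 1.1266.
Each bolus raises the concentration by D/Vd = 466/214 ≈ 2.178 μg/mL.
Steady-state peak Cmax,ss = C₀·R ≈ 2.178 × 1.1266 ≈ 2.454 μg/mL.
Peak 2.5 μg/mL vs MTC 7 μg/mL: below toxic threshold.

2.5 μg/mL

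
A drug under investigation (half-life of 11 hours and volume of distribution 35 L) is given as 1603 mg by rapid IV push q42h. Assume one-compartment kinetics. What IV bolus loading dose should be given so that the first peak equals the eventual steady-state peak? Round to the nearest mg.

1725 mg

f = (1/2)^(42/11) ≈ 0.070895; accumulation ratio R = 1/(1−f) ≈ 1.07630.
Loading dose to hit Cmax,ss on first dose: D_load = D_maint·R ≈ 1603 × 1.07630 ≈ 1725.31 mg.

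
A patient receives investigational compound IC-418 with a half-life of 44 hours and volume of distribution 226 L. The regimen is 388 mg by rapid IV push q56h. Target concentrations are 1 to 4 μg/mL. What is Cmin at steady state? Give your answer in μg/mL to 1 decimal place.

τ/t½ = 56/44 ≈ 1.2727, so fraction remaining f = (1/2)^(56/44) ≈ 0.4139.
Single-dose peak C₀ = D/Vd = 388/226 ≈ 1.717 μg/mL.
Steady-state trough Cmin,ss = C₀·f/(1−f) ≈ 1.717 × 0.4139/0.5861 ≈ 1.213 μg/mL.
Trough 1.2 μg/mL vs MEC 1 μg/mL: adequate.

1.2 μg/mL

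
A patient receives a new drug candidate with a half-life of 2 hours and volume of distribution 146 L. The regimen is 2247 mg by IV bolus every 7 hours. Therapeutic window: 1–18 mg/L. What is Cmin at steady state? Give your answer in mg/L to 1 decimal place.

τ/t½ = 7/2 ≈ 3.5, so fraction remaining f = (1/2)^(7/2) ≈ 0.0884.
At steady state, accumulation factor R = 1/(1 − e^(−kτ)) ≈ 1.0970.
Each bolus raises the concentration by D/Vd = 2247/146 ≈ 15.390 mg/L.
Steady-state peak Cmax,ss = C₀·R ≈ 15.390 × 1.0970 ≈ 16.883 mg/L.
Steady-state trough Cmin,ss = Cmax,ss·f ≈ 16.883 × 0.0884 ≈ 1.492 mg/L.
Trough 1.5 mg/L vs MEC 1 mg/L: adequate.

1.5 mg/L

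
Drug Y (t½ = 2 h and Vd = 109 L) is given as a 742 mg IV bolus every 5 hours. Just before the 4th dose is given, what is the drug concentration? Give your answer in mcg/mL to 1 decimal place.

f = (1/2)^(τ/t½) = (1/2)^(5/2) ≈ 0.1768.
C₀ = D/Vd = 742/109 ≈ 6.807 mcg/mL.
Before the 4th dose, 3 doses have been given. Superposition: Cmin = C₀·(f + f² + … + f^3).
≈ 6.807 × (0.1768 + 0.0313 + 0.0055) ≈ 6.807 × 0.2136 ≈ 1.454 mcg/mL.

1.5 mcg/mL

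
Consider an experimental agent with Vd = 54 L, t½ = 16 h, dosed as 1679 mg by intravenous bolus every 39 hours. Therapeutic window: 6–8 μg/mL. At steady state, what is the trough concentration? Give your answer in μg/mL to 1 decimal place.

7.0 μg/mL

k = ln2/t½ = ln2/16 ≈ 0.043322 h⁻¹; fraction remaining f = e^(−kτ) = e^(−0.043322×39) ≈ 0.1846.
At steady state, accumulation factor R = 1/(1 − e^(−kτ)) ≈ 1.2264.
Each bolus raises the concentration by D/Vd = 1679/54 ≈ 31.093 μg/mL.
Steady-state peak Cmax,ss = C₀·R ≈ 31.093 × 1.2264 ≈ 38.132 μg/mL.
Steady-state trough Cmin,ss = Cmax,ss·f ≈ 38.132 × 0.1846 ≈ 7.039 μg/mL.
Trough 7.0 μg/mL vs MEC 6 μg/mL: adequate.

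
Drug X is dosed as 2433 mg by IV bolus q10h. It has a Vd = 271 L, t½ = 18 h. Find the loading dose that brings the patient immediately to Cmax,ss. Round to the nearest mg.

7613 mg

f = (1/2)^(10/18) ≈ 0.680395; accumulation ratio R = 1/(1−f) ≈ 3.12886.
Loading dose to hit Cmax,ss on first dose: D_load = D_maint·R ≈ 2433 × 3.12886 ≈ 7612.52 mg.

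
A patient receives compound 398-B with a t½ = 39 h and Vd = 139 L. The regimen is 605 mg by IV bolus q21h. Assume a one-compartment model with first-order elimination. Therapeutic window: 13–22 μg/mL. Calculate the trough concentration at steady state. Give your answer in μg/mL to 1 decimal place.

k = ln2/t½ = ln2/39 ≈ 0.017773 h⁻¹; fraction remaining f = e^(−kτ) = e^(−0.017773×21) ≈ 0.6885.
Accumulation ratio R = 1/(1 − f) ≈ 1/0.3115 ≈ 3.2103.
Each bolus raises the concentration by D/Vd = 605/139 ≈ 4.353 μg/mL.
Steady-state peak Cmax,ss = C₀·R ≈ 4.353 × 3.2103 ≈ 13.974 μg/mL.
One interval later, Cmin,ss = Cmax,ss·e^(−kτ) ≈ 13.974 × 0.6885 ≈ 9.621 μg/mL.
Trough 9.6 μg/mL vs MEC 13 μg/mL: subtherapeutic.

9.6 μg/mL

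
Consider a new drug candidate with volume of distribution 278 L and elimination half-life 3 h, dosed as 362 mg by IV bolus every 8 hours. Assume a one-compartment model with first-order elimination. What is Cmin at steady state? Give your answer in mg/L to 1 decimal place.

0.2 mg/L

τ/t½ = 8/3 ≈ 2.6667, so fraction remaining f = (1/2)^(8/3) ≈ 0.1575.
At steady state, accumulation factor R = 1/(1 − e^(−kτ)) ≈ 1.1869.
Each bolus raises the concentration by D/Vd = 362/278 ≈ 1.302 mg/L.
Steady-state peak Cmax,ss = C₀·R ≈ 1.302 × 1.1869 ≈ 1.545 mg/L.
Steady-state trough Cmin,ss = Cmax,ss·f ≈ 1.545 × 0.1575 ≈ 0.243 mg/L.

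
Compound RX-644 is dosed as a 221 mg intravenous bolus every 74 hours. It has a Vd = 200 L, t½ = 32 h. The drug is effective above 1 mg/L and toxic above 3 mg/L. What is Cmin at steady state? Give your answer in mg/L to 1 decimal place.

0.3 mg/L

Over one 74-h interval, 74/32 ≈ 2.3125 half-lives elapse, leaving f ≈ 0.2013 of each dose.
Single-dose peak C₀ = D/Vd = 221/200 ≈ 1.105 mg/L.
Steady-state trough Cmin,ss = C₀·f/(1−f) ≈ 1.105 × 0.2013/0.7987 ≈ 0.278 mg/L.
Trough 0.3 mg/L vs MEC 1 mg/L: subtherapeutic.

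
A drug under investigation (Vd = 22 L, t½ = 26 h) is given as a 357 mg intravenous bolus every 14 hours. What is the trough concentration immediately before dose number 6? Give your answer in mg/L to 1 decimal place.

30.3 mg/L

f = (1/2)^(τ/t½) = (1/2)^(14/26) ≈ 0.6885.
C₀ = D/Vd = 357/22 ≈ 16.227 mg/L.
Before the 6th dose, 5 doses have been given. Superposition: Cmin = C₀·(f + f² + … + f^5).
≈ 16.227 × (0.6885 + 0.4740 + 0.3264 + 0.2247 + 0.1547) ≈ 16.227 × 1.8683 ≈ 30.317 mg/L.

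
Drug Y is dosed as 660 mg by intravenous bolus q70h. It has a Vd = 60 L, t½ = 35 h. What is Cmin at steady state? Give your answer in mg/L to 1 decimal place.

3.7 mg/L

τ = 70 h = 2 half-lives, so f = (1/2)^2 = 0.25.
At steady state, R = 1/(1 − 0.25) = 4/3.
Single-dose peak C₀ = D/Vd = 660/60 = 11 mg/L.
Steady-state peak Cmax,ss = C₀·R = 11 × 4/3 ≈ 14.667 mg/L.
Steady-state trough Cmin,ss = Cmax,ss·f ≈ 14.667 × 0.25 ≈ 3.667 mg/L.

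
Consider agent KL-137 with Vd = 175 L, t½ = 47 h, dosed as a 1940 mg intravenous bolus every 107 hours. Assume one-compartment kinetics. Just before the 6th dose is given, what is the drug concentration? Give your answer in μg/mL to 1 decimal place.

2.9 μg/mL

f = (1/2)^(τ/t½) = (1/2)^(107/47) ≈ 0.2064.
C₀ = D/Vd = 1940/175 ≈ 11.086 μg/mL.
Before the 6th dose, 5 doses have been given. Superposition: Cmin = C₀·(f + f² + … + f^5).
≈ 11.086 × (0.2064 + 0.0426 + 0.0088 + 0.0018 + 0.0004) ≈ 11.086 × 0.2600 ≈ 2.882 μg/mL.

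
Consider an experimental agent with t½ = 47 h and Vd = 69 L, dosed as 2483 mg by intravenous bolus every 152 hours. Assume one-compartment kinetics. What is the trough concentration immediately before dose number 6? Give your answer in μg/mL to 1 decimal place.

f = (1/2)^(τ/t½) = (1/2)^(152/47) ≈ 0.1063.
C₀ = D/Vd = 2483/69 ≈ 35.986 μg/mL.
Before the 6th dose, 5 doses have been given. Superposition: Cmin = C₀·(f + f² + … + f^5).
≈ 35.986 × (0.1063 + 0.0113 + 0.0012 + 0.0001 + 0.0000) ≈ 35.986 × 0.1189 ≈ 4.279 μg/mL.

4.3 μg/mL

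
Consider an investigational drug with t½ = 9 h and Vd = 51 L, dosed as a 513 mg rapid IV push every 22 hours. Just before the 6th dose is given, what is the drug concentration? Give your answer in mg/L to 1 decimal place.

f = (1/2)^(τ/t½) = (1/2)^(22/9) ≈ 0.1837.
C₀ = D/Vd = 513/51 ≈ 10.059 mg/L.
Before the 6th dose, 5 doses have been given. Superposition: Cmin = C₀·(f + f² + … + f^5).
≈ 10.059 × (0.1837 + 0.0337 + 0.0062 + 0.0011 + 0.0002) ≈ 10.059 × 0.2249 ≈ 2.262 mg/L.

2.3 mg/L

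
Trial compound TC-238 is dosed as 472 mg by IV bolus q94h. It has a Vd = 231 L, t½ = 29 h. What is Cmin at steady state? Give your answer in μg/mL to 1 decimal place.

Over one 94-h interval, 94/29 ≈ 3.2414 half-lives elapse, leaving f ≈ 0.1057 of each dose.
At steady state, accumulation factor R = 1/(1 − e^(−kτ)) ≈ 1.1182.
Each bolus raises the concentration by D/Vd = 472/231 ≈ 2.043 μg/mL.
Steady-state peak Cmax,ss = C₀·R ≈ 2.043 × 1.1182 ≈ 2.284 μg/mL.
One interval later, Cmin,ss = Cmax,ss·e^(−kτ) ≈ 2.284 × 0.1057 ≈ 0.241 μg/mL.

0.2 μg/mL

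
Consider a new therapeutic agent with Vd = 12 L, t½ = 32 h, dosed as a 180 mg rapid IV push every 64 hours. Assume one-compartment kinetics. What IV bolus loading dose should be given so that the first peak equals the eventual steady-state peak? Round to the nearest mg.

240 mg

f = (1/2)^(64/32) ≈ 0.250000; accumulation ratio R = 1/(1−f) ≈ 1.33333.
Loading dose to hit Cmax,ss on first dose: D_load = D_maint·R ≈ 180 × 1.33333 ≈ 240.00 mg.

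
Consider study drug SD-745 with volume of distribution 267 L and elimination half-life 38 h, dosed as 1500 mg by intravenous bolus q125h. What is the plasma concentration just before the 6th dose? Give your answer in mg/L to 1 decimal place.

f = (1/2)^(τ/t½) = (1/2)^(125/38) ≈ 0.1023.
C₀ = D/Vd = 1500/267 ≈ 5.618 mg/L.
Before the 6th dose, 5 doses have been given. Superposition: Cmin = C₀·(f + f² + … + f^5).
≈ 5.618 × (0.1023 + 0.0105 + 0.0011 + 0.0001 + 0.0000) ≈ 5.618 × 0.1140 ≈ 0.640 mg/L.

0.6 mg/L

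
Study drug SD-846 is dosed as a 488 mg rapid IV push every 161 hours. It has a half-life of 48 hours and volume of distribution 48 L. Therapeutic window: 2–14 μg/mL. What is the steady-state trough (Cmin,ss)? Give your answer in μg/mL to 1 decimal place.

τ/t½ = 161/48 ≈ 3.3542, so fraction remaining f = (1/2)^(161/48) ≈ 0.0978.
Accumulation ratio R = 1/(1 − f) ≈ 1/0.9022 ≈ 1.1084.
Single-dose peak C₀ = D/Vd = 488/48 ≈ 10.167 μg/mL.
Steady-state peak Cmax,ss = C₀·R ≈ 10.167 × 1.1084 ≈ 11.269 μg/mL.
One interval later, Cmin,ss = Cmax,ss·e^(−kτ) ≈ 11.269 × 0.0978 ≈ 1.102 μg/mL.
Trough 1.1 μg/mL vs MEC 2 μg/mL: subtherapeutic.

1.1 μg/mL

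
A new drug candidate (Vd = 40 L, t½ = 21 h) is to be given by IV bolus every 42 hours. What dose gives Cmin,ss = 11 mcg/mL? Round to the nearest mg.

τ/t½ = 42/21 ≈ 2, so f = (1/2)^(42/21) ≈ 0.250000.
Cmin,ss = (D/Vd)·f/(1−f), so D = Cmin,ss·Vd·(1−f)/f.
D = 11 × 40 × (1−f)/f ≈ 11 × 40 × 3.00000 ≈ 1320.00 mg.

1320 mg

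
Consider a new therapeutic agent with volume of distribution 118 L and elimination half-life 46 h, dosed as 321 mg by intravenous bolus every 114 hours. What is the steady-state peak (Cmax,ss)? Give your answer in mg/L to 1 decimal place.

Over one 114-h interval, 114/46 ≈ 2.4783 half-lives elapse, leaving f ≈ 0.1795 of each dose.
Accumulation ratio R = 1/(1 − f) ≈ 1/0.8205 ≈ 1.2188.
Each bolus raises the concentration by D/Vd = 321/118 ≈ 2.720 mg/L.
Cmax,ss = C₀/(1 − f) ≈ 2.720/0.8205 ≈ 3.315 mg/L.

3.3 mg/L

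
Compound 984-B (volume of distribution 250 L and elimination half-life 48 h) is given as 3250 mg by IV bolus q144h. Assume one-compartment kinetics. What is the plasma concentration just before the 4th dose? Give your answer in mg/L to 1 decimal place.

1.9 mg/L

f = (1/2)^(τ/t½) = (1/2)^(144/48) ≈ 0.1250.
C₀ = D/Vd = 3250/250 ≈ 13.000 mg/L.
Before the 4th dose, 3 doses have been given. Superposition: Cmin = C₀·(f + f² + … + f^3).
≈ 13.000 × (0.1250 + 0.0156 + 0.0020) ≈ 13.000 × 0.1426 ≈ 1.854 mg/L.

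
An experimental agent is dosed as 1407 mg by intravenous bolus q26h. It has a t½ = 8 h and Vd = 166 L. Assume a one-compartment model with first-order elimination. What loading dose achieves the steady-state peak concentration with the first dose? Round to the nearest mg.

1572 mg

f = (1/2)^(26/8) ≈ 0.105112; accumulation ratio R = 1/(1−f) ≈ 1.11746.
Loading dose to hit Cmax,ss on first dose: D_load = D_maint·R ≈ 1407 × 1.11746 ≈ 1572.27 mg.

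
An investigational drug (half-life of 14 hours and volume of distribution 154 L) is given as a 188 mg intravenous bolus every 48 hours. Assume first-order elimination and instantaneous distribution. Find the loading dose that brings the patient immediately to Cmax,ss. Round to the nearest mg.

f = (1/2)^(48/14) ≈ 0.092875; accumulation ratio R = 1/(1−f) ≈ 1.10238.
Loading dose to hit Cmax,ss on first dose: D_load = D_maint·R ≈ 188 × 1.10238 ≈ 207.25 mg.

207 mg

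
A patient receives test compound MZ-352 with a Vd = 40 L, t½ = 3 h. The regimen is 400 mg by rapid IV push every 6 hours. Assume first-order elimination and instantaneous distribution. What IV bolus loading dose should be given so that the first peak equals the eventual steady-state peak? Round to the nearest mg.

f = (1/2)^(6/3) ≈ 0.250000; accumulation ratio R = 1/(1−f) ≈ 1.33333.
Loading dose to hit Cmax,ss on first dose: D_load = D_maint·R ≈ 400 × 1.33333 ≈ 533.33 mg.

533 mg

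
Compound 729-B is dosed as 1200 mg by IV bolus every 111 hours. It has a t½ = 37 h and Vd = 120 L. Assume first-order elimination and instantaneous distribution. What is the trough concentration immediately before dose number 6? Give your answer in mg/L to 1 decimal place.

f = (1/2)^(τ/t½) = (1/2)^(111/37) ≈ 0.1250.
C₀ = D/Vd = 1200/120 ≈ 10.000 mg/L.
Before the 6th dose, 5 doses have been given. Superposition: Cmin = C₀·(f + f² + … + f^5).
≈ 10.000 × (0.1250 + 0.0156 + 0.0020 + 0.0002 + 0.0000) ≈ 10.000 × 0.1428 ≈ 1.428 mg/L.

1.4 mg/L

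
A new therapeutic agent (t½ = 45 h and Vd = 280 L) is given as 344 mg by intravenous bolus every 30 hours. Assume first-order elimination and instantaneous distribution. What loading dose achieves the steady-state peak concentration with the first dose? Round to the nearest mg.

930 mg

f = (1/2)^(30/45) ≈ 0.629961; accumulation ratio R = 1/(1−f) ≈ 2.70242.
Loading dose to hit Cmax,ss on first dose: D_load = D_maint·R ≈ 344 × 2.70242 ≈ 929.63 mg.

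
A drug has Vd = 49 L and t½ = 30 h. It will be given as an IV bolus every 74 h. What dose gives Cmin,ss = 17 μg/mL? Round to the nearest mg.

3772 mg

τ/t½ = 74/30 ≈ 2.4667, so f = (1/2)^(74/30) ≈ 0.180909.
Cmin,ss = (D/Vd)·f/(1−f), so D = Cmin,ss·Vd·(1−f)/f.
D = 17 × 49 × (1−f)/f ≈ 17 × 49 × 4.52764 ≈ 3771.52 mg.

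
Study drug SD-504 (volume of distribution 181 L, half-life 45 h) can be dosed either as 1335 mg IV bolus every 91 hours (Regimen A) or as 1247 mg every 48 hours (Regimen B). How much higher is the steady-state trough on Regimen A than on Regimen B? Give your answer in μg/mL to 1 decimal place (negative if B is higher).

Regimen A: f = (1/2)^(91/45) ≈ 0.2462; Cmin,ss = (1335/181)·f/(1−f) ≈ 2.409 μg/mL.
Regimen B: f = (1/2)^(48/45) ≈ 0.4774; Cmin,ss = (1247/181)·f/(1−f) ≈ 6.294 μg/mL.
Difference ≈ 2.409 − 6.294 ≈ -3.885 μg/mL.

-3.9 μg/mL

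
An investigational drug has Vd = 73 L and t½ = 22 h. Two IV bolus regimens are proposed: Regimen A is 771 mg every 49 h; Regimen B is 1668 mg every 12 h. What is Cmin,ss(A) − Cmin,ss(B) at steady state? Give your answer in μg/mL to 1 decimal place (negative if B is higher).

Regimen A: f = (1/2)^(49/22) ≈ 0.2136; Cmin,ss = (771/73)·f/(1−f) ≈ 2.869 μg/mL.
Regimen B: f = (1/2)^(12/22) ≈ 0.6852; Cmin,ss = (1668/73)·f/(1−f) ≈ 49.734 μg/mL.
Difference ≈ 2.869 − 49.734 ≈ -46.865 μg/mL.

-46.9 μg/mL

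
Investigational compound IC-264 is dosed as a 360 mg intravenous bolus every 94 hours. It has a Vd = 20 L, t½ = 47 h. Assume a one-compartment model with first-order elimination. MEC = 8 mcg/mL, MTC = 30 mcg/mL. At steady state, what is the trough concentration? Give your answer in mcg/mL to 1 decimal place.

6.0 mcg/mL

τ = 94 h = 2 half-lives, so f = (1/2)^2 = 0.25.
Accumulation ratio R = 1/(1 − f) = 1/0.75 = 4/3.
Single-dose peak C₀ = D/Vd = 360/20 = 18 mcg/mL.
Steady-state peak Cmax,ss = C₀·R = 18 × 4/3 ≈ 24.000 mcg/mL.
Steady-state trough Cmin,ss = Cmax,ss·f ≈ 24.000 × 0.25 ≈ 6.000 mcg/mL.
Trough 6.0 mcg/mL vs MEC 8 mcg/mL: subtherapeutic.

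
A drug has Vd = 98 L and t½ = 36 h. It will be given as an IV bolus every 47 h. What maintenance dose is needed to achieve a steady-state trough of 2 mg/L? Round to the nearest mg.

τ/t½ = 47/36 ≈ 1.3056, so f = (1/2)^(47/36) ≈ 0.404565.
Cmin,ss = (D/Vd)·f/(1−f), so D = Cmin,ss·Vd·(1−f)/f.
D = 2 × 98 × (1−f)/f ≈ 2 × 98 × 1.47179 ≈ 288.47 mg.

288 mg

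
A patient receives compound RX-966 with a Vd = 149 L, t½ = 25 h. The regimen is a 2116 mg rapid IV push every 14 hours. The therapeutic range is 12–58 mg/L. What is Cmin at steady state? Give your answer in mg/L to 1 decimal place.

29.9 mg/L

k = ln2/t½ = ln2/25 ≈ 0.027726 h⁻¹; fraction remaining f = e^(−kτ) = e^(−0.027726×14) ≈ 0.6783.
Accumulation ratio R = 1/(1 − f) ≈ 1/0.3217 ≈ 3.1085.
Single-dose peak C₀ = D/Vd = 2116/149 ≈ 14.201 mg/L.
Steady-state peak Cmax,ss = C₀·R ≈ 14.201 × 3.1085 ≈ 44.144 mg/L.
One interval later, Cmin,ss = Cmax,ss·e^(−kτ) ≈ 44.144 × 0.6783 ≈ 29.943 mg/L.
Trough 29.9 mg/L vs MEC 12 mg/L: adequate.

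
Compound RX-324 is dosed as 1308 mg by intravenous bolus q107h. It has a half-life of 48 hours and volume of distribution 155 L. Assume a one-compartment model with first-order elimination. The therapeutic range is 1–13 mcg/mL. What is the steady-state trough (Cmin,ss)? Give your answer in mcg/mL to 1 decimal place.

τ/t½ = 107/48 ≈ 2.2292, so fraction remaining f = (1/2)^(107/48) ≈ 0.2133.
Accumulation ratio R = 1/(1 − f) ≈ 1/0.7867 ≈ 1.2711.
Each bolus raises the concentration by D/Vd = 1308/155 ≈ 8.439 mcg/mL.
Steady-state peak Cmax,ss = C₀·R ≈ 8.439 × 1.2711 ≈ 10.727 mcg/mL.
One interval later, Cmin,ss = Cmax,ss·e^(−kτ) ≈ 10.727 × 0.2133 ≈ 2.288 mcg/mL.
Trough 2.3 mcg/mL vs MEC 1 mcg/mL: adequate.

2.3 mcg/mL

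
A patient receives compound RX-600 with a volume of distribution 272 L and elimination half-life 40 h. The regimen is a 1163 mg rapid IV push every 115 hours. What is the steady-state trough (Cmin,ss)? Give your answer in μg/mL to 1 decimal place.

0.7 μg/mL

Over one 115-h interval, 115/40 ≈ 2.875 half-lives elapse, leaving f ≈ 0.1363 of each dose.
Each bolus raises the concentration by D/Vd = 1163/272 ≈ 4.276 μg/mL.
Steady-state trough Cmin,ss = C₀·f/(1−f) ≈ 4.276 × 0.1363/0.8637 ≈ 0.675 μg/mL.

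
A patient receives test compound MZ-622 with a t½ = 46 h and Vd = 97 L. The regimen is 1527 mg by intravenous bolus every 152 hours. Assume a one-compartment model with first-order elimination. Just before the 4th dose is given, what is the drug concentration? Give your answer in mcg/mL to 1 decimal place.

1.8 mcg/mL

f = (1/2)^(τ/t½) = (1/2)^(152/46) ≈ 0.1012.
C₀ = D/Vd = 1527/97 ≈ 15.742 mcg/mL.
Before the 4th dose, 3 doses have been given. Superposition: Cmin = C₀·(f + f² + … + f^3).
≈ 15.742 × (0.1012 + 0.0102 + 0.0010) ≈ 15.742 × 0.1124 ≈ 1.769 mcg/mL.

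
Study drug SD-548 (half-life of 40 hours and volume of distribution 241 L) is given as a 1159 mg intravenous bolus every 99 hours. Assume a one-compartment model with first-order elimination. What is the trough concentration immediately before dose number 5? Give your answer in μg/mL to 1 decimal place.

1.1 μg/mL

f = (1/2)^(τ/t½) = (1/2)^(99/40) ≈ 0.1799.
C₀ = D/Vd = 1159/241 ≈ 4.809 μg/mL.
Before the 5th dose, 4 doses have been given. Superposition: Cmin = C₀·(f + f² + … + f^4).
≈ 4.809 × (0.1799 + 0.0324 + 0.0058 + 0.0010) ≈ 4.809 × 0.2191 ≈ 1.054 μg/mL.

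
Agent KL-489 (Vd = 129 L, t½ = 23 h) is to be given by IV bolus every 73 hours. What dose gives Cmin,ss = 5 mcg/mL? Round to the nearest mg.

5176 mg

τ/t½ = 73/23 ≈ 3.1739, so f = (1/2)^(73/23) ≈ 0.110804.
Cmin,ss = (D/Vd)·f/(1−f), so D = Cmin,ss·Vd·(1−f)/f.
D = 5 × 129 × (1−f)/f ≈ 5 × 129 × 8.02494 ≈ 5176.09 mg.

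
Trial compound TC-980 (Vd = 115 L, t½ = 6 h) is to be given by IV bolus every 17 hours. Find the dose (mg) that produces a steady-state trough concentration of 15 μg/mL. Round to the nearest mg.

10569 mg

τ/t½ = 17/6 ≈ 2.8333, so f = (1/2)^(17/6) ≈ 0.140308.
Cmin,ss = (D/Vd)·f/(1−f), so D = Cmin,ss·Vd·(1−f)/f.
D = 15 × 115 × (1−f)/f ≈ 15 × 115 × 6.12718 ≈ 10569.39 mg.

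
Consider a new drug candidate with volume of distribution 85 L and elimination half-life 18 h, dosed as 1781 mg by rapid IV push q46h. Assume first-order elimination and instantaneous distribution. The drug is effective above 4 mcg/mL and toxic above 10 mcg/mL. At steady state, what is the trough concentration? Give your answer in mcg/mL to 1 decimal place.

4.3 mcg/mL

τ/t½ = 46/18 ≈ 2.5556, so fraction remaining f = (1/2)^(46/18) ≈ 0.1701.
Accumulation ratio R = 1/(1 − f) ≈ 1/0.8299 ≈ 1.2050.
Each bolus raises the concentration by D/Vd = 1781/85 ≈ 20.953 mcg/mL.
Cmax,ss = C₀/(1 − f) ≈ 20.953/0.8299 ≈ 25.248 mcg/mL.
Steady-state trough Cmin,ss = Cmax,ss·f ≈ 25.248 × 0.1701 ≈ 4.295 mcg/mL.
Trough 4.3 mcg/mL vs MEC 4 mcg/mL: adequate.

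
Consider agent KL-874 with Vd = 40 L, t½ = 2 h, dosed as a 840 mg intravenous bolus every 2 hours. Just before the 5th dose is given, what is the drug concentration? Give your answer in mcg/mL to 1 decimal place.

19.7 mcg/mL

f = (1/2)^(τ/t½) = (1/2)^(2/2) ≈ 0.5000.
C₀ = D/Vd = 840/40 ≈ 21.000 mcg/mL.
Before the 5th dose, 4 doses have been given. Superposition: Cmin = C₀·(f + f² + … + f^4).
≈ 21.000 × (0.5000 + 0.2500 + 0.1250 + 0.0625) ≈ 21.000 × 0.9375 ≈ 19.688 mcg/mL.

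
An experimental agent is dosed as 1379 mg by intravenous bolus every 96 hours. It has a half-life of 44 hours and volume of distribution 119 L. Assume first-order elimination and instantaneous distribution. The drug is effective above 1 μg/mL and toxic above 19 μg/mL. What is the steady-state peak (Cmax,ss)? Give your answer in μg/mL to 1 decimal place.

k = ln2/t½ = ln2/44 ≈ 0.015753 h⁻¹; fraction remaining f = e^(−kτ) = e^(−0.015753×96) ≈ 0.2204.
Accumulation ratio R = 1/(1 − f) ≈ 1/0.7796 ≈ 1.2827.
Each bolus raises the concentration by D/Vd = 1379/119 ≈ 11.588 μg/mL.
Steady-state peak Cmax,ss = C₀·R ≈ 11.588 × 1.2827 ≈ 14.864 μg/mL.
Peak 14.9 μg/mL vs MTC 19 μg/mL: below toxic threshold.

14.9 μg/mL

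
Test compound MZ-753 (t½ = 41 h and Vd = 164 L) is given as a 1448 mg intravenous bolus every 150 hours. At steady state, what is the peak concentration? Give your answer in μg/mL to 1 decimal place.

9.6 μg/mL

Over one 150-h interval, 150/41 ≈ 3.6585 half-lives elapse, leaving f ≈ 0.0792 of each dose.
At steady state, accumulation factor R = 1/(1 − e^(−kτ)) ≈ 1.0860.
Single-dose peak C₀ = D/Vd = 1448/164 ≈ 8.829 μg/mL.
Steady-state peak Cmax,ss = C₀·R ≈ 8.829 × 1.0860 ≈ 9.588 μg/mL.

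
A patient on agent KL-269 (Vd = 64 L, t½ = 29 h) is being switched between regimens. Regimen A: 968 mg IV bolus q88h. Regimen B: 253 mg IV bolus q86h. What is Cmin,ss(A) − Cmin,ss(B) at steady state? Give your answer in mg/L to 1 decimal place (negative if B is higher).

1.5 mg/L

Regimen A: f = (1/2)^(88/29) ≈ 0.1220; Cmin,ss = (968/64)·f/(1−f) ≈ 2.102 mg/L.
Regimen B: f = (1/2)^(86/29) ≈ 0.1280; Cmin,ss = (253/64)·f/(1−f) ≈ 0.580 mg/L.
Difference ≈ 2.102 − 0.580 ≈ 1.522 mg/L.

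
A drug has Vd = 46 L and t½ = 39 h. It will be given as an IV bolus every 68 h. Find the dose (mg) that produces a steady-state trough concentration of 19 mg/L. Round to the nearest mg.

τ/t½ = 68/39 ≈ 1.7436, so f = (1/2)^(68/39) ≈ 0.298626.
Cmin,ss = (D/Vd)·f/(1−f), so D = Cmin,ss·Vd·(1−f)/f.
D = 19 × 46 × (1−f)/f ≈ 19 × 46 × 2.34867 ≈ 2052.74 mg.

2053 mg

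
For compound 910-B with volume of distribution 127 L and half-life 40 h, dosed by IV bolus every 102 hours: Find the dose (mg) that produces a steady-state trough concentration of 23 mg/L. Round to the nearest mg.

14185 mg

τ/t½ = 102/40 ≈ 2.55, so f = (1/2)^(102/40) ≈ 0.170755.
Cmin,ss = (D/Vd)·f/(1−f), so D = Cmin,ss·Vd·(1−f)/f.
D = 23 × 127 × (1−f)/f ≈ 23 × 127 × 4.85634 ≈ 14185.37 mg.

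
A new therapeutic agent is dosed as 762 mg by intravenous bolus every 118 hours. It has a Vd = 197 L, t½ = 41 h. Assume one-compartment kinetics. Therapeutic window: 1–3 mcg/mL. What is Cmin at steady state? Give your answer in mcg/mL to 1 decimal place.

0.6 mcg/mL

Over one 118-h interval, 118/41 ≈ 2.878 half-lives elapse, leaving f ≈ 0.1360 of each dose.
Each bolus raises the concentration by D/Vd = 762/197 ≈ 3.868 mcg/mL.
Steady-state trough Cmin,ss = C₀·f/(1−f) ≈ 3.868 × 0.1360/0.8640 ≈ 0.609 mcg/mL.
Trough 0.6 mcg/mL vs MEC 1 mcg/mL: subtherapeutic.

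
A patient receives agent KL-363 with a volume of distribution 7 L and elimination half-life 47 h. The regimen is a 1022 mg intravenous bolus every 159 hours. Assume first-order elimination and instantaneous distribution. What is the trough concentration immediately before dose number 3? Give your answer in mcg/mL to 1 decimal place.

15.3 mcg/mL

f = (1/2)^(τ/t½) = (1/2)^(159/47) ≈ 0.0959.
C₀ = D/Vd = 1022/7 ≈ 146.000 mcg/mL.
Before the 3rd dose, 2 doses have been given. Superposition: Cmin = C₀·(f + f²).
≈ 146.000 × (0.0959 + 0.0092) ≈ 146.000 × 0.1051 ≈ 15.345 mcg/mL.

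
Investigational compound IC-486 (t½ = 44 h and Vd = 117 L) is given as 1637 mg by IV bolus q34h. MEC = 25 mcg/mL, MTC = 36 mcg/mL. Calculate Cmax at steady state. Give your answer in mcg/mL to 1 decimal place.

k = ln2/t½ = ln2/44 ≈ 0.015753 h⁻¹; fraction remaining f = e^(−kτ) = e^(−0.015753×34) ≈ 0.5853.
Accumulation ratio R = 1/(1 − f) ≈ 1/0.4147 ≈ 2.4114.
Each bolus raises the concentration by D/Vd = 1637/117 ≈ 13.991 mcg/mL.
Steady-state peak Cmax,ss = C₀·R ≈ 13.991 × 2.4114 ≈ 33.738 mcg/mL.
Peak 33.7 mcg/mL vs MTC 36 mcg/mL: below toxic threshold.

33.7 mcg/mL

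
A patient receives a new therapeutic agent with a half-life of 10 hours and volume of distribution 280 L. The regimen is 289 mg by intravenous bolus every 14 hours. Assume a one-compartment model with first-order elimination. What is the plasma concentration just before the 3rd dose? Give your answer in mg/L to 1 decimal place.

0.5 mg/L

f = (1/2)^(τ/t½) = (1/2)^(14/10) ≈ 0.3789.
C₀ = D/Vd = 289/280 ≈ 1.032 mg/L.
Before the 3rd dose, 2 doses have been given. Superposition: Cmin = C₀·(f + f²).
≈ 1.032 × (0.3789 + 0.1436) ≈ 1.032 × 0.5225 ≈ 0.539 mg/L.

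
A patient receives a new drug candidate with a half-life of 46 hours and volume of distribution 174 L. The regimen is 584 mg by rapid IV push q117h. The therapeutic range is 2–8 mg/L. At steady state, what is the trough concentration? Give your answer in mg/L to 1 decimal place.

k = ln2/t½ = ln2/46 ≈ 0.015068 h⁻¹; fraction remaining f = e^(−kτ) = e^(−0.015068×117) ≈ 0.1715.
Accumulation ratio R = 1/(1 − f) ≈ 1/0.8285 ≈ 1.2070.
Single-dose peak C₀ = D/Vd = 584/174 ≈ 3.356 mg/L.
Steady-state peak Cmax,ss = C₀·R ≈ 3.356 × 1.2070 ≈ 4.051 mg/L.
One interval later, Cmin,ss = Cmax,ss·e^(−kτ) ≈ 4.051 × 0.1715 ≈ 0.695 mg/L.
Trough 0.7 mg/L vs MEC 2 mg/L: subtherapeutic.

0.7 mg/L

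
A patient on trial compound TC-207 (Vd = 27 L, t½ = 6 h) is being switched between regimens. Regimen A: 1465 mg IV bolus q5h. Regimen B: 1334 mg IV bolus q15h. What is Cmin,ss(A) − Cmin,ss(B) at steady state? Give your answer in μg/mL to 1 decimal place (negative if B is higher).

58.8 μg/mL

Regimen A: f = (1/2)^(5/6) ≈ 0.5612; Cmin,ss = (1465/27)·f/(1−f) ≈ 69.394 μg/mL.
Regimen B: f = (1/2)^(15/6) ≈ 0.1768; Cmin,ss = (1334/27)·f/(1−f) ≈ 10.611 μg/mL.
Difference ≈ 69.394 − 10.611 ≈ 58.783 μg/mL.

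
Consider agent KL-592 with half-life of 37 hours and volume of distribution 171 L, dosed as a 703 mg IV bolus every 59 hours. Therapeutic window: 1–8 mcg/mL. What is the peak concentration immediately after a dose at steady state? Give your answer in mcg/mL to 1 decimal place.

6.1 mcg/mL

k = ln2/t½ = ln2/37 ≈ 0.018734 h⁻¹; fraction remaining f = e^(−kτ) = e^(−0.018734×59) ≈ 0.3311.
Accumulation ratio R = 1/(1 − f) ≈ 1/0.6689 ≈ 1.4950.
Single-dose peak C₀ = D/Vd = 703/171 ≈ 4.111 mcg/mL.
Steady-state peak Cmax,ss = C₀·R ≈ 4.111 × 1.4950 ≈ 6.146 mcg/mL.
Peak 6.1 mcg/mL vs MTC 8 mcg/mL: below toxic threshold.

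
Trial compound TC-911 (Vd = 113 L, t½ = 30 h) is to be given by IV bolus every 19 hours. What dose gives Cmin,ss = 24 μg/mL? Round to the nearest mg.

1495 mg

τ/t½ = 19/30 ≈ 0.63333, so f = (1/2)^(19/30) ≈ 0.644685.
Cmin,ss = (D/Vd)·f/(1−f), so D = Cmin,ss·Vd·(1−f)/f.
D = 24 × 113 × (1−f)/f ≈ 24 × 113 × 0.55115 ≈ 1494.72 mg.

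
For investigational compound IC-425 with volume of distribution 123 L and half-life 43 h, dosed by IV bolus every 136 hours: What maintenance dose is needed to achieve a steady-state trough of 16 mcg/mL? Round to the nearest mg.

15657 mg

τ/t½ = 136/43 ≈ 3.1628, so f = (1/2)^(136/43) ≈ 0.111662.
Cmin,ss = (D/Vd)·f/(1−f), so D = Cmin,ss·Vd·(1−f)/f.
D = 16 × 123 × (1−f)/f ≈ 16 × 123 × 7.95560 ≈ 15656.62 mg.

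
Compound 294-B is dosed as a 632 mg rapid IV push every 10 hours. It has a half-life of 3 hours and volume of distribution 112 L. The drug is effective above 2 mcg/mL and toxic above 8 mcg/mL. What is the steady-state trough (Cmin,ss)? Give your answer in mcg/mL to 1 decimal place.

τ/t½ = 10/3 ≈ 3.3333, so fraction remaining f = (1/2)^(10/3) ≈ 0.0992.
Single-dose peak C₀ = D/Vd = 632/112 ≈ 5.643 mcg/mL.
Steady-state trough Cmin,ss = C₀·f/(1−f) ≈ 5.643 × 0.0992/0.9008 ≈ 0.621 mcg/mL.
Trough 0.6 mcg/mL vs MEC 2 mcg/mL: subtherapeutic.

0.6 mcg/mL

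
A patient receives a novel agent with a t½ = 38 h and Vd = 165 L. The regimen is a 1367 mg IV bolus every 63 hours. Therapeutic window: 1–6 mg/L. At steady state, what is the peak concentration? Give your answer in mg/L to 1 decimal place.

12.1 mg/L

τ/t½ = 63/38 ≈ 1.6579, so fraction remaining f = (1/2)^(63/38) ≈ 0.3169.
At steady state, accumulation factor R = 1/(1 − e^(−kτ)) ≈ 1.4639.
Single-dose peak C₀ = D/Vd = 1367/165 ≈ 8.285 mg/L.
Cmax,ss = C₀/(1 − f) ≈ 8.285/0.6831 ≈ 12.129 mg/L.
Peak 12.1 mg/L vs MTC 6 mg/L: exceeds toxic threshold.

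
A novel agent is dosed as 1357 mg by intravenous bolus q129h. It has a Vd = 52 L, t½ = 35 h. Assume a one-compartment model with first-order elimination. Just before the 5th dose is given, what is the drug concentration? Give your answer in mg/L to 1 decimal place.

f = (1/2)^(τ/t½) = (1/2)^(129/35) ≈ 0.0777.
C₀ = D/Vd = 1357/52 ≈ 26.096 mg/L.
Before the 5th dose, 4 doses have been given. Superposition: Cmin = C₀·(f + f² + … + f^4).
≈ 26.096 × (0.0777 + 0.0060 + 0.0005 + 0.0000) ≈ 26.096 × 0.0842 ≈ 2.197 mg/L.

2.2 mg/L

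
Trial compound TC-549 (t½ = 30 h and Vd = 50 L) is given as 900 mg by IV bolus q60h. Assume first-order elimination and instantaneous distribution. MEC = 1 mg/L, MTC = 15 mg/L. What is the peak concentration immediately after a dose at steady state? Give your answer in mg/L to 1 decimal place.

24.0 mg/L

τ = 60 h = 2 half-lives, so f = (1/2)^2 = 0.25.
Accumulation ratio R = 1/(1 − f) = 1/0.75 = 4/3.
Single-dose peak C₀ = D/Vd = 900/50 = 18 mg/L.
Steady-state peak Cmax,ss = C₀·R = 18 × 4/3 ≈ 24.000 mg/L.
Peak 24.0 mg/L vs MTC 15 mg/L: exceeds toxic threshold.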